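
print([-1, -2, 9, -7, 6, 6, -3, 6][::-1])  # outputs [6, -3, 6, 6, -7, 9, -2, -1]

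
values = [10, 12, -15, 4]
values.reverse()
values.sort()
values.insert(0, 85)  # [85, -15, 4, 10, 12]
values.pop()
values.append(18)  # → [85, -15, 4, 10, 18]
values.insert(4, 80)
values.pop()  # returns 18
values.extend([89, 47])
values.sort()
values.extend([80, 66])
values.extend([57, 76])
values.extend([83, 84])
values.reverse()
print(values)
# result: [84, 83, 76, 57, 66, 80, 89, 85, 80, 47, 10, 4, -15]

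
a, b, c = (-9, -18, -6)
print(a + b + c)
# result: -33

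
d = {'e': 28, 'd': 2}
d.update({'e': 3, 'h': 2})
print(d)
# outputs {'e': 3, 'd': 2, 'h': 2}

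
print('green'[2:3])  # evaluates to e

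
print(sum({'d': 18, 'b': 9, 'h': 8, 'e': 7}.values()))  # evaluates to 42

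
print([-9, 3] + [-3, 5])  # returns [-9, 3, -3, 5]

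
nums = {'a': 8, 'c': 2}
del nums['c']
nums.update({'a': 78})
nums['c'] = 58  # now {'a': 78, 'c': 58}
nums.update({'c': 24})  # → {'a': 78, 'c': 24}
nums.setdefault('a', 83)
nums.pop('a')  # 78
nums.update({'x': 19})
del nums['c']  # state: {'x': 19}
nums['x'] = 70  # {'x': 70}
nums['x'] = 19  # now {'x': 19}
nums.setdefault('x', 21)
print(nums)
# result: {'x': 19}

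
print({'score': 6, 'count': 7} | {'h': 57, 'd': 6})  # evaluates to {'score': 6, 'count': 7, 'h': 57, 'd': 6}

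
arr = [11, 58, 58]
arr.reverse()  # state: [58, 58, 11]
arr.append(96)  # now [58, 58, 11, 96]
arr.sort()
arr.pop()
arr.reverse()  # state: [58, 58, 11]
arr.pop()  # 11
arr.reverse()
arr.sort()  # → [58, 58]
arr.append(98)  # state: [58, 58, 98]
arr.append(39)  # [58, 58, 98, 39]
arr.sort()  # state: [39, 58, 58, 98]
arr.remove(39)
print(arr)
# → [58, 58, 98]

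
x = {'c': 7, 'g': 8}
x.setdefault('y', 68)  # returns 68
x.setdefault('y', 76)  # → 68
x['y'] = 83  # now {'c': 7, 'g': 8, 'y': 83}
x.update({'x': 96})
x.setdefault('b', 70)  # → 70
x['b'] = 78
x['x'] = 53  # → {'c': 7, 'g': 8, 'y': 83, 'x': 53, 'b': 78}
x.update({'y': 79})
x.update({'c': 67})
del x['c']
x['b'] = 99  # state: {'g': 8, 'y': 79, 'x': 53, 'b': 99}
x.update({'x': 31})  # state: {'g': 8, 'y': 79, 'x': 31, 'b': 99}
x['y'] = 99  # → {'g': 8, 'y': 99, 'x': 31, 'b': 99}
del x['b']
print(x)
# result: {'g': 8, 'y': 99, 'x': 31}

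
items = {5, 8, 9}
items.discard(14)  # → {5, 8, 9}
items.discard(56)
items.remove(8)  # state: {5, 9}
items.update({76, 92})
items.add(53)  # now {5, 9, 53, 76, 92}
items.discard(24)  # {5, 9, 53, 76, 92}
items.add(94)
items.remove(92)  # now {5, 9, 53, 76, 94}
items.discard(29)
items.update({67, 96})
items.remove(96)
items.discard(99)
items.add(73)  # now {5, 9, 53, 67, 73, 76, 94}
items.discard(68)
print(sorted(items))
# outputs [5, 9, 53, 67, 73, 76, 94]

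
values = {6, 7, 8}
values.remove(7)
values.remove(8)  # {6}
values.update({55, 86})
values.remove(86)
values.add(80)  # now {6, 55, 80}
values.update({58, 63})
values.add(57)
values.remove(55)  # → {6, 57, 58, 63, 80}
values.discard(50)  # {6, 57, 58, 63, 80}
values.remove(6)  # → {57, 58, 63, 80}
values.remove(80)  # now {57, 58, 63}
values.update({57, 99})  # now {57, 58, 63, 99}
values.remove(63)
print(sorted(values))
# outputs [57, 58, 99]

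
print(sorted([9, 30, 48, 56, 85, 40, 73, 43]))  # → [9, 30, 40, 43, 48, 56, 73, 85]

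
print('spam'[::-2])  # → mp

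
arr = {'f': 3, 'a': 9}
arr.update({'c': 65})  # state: {'f': 3, 'a': 9, 'c': 65}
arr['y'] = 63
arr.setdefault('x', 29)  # 29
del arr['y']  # {'f': 3, 'a': 9, 'c': 65, 'x': 29}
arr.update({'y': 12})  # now {'f': 3, 'a': 9, 'c': 65, 'x': 29, 'y': 12}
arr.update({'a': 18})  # {'f': 3, 'a': 18, 'c': 65, 'x': 29, 'y': 12}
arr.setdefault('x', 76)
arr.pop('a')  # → 18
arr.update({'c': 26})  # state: {'f': 3, 'c': 26, 'x': 29, 'y': 12}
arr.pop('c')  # 26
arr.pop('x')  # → 29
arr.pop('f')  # 3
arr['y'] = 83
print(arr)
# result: {'y': 83}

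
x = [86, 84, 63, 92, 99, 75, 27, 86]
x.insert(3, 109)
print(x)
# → [86, 84, 63, 109, 92, 99, 75, 27, 86]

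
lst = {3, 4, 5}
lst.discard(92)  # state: {3, 4, 5}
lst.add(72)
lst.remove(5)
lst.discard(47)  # {3, 4, 72}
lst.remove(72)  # {3, 4}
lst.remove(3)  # {4}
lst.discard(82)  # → {4}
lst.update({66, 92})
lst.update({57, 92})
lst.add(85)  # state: {4, 57, 66, 85, 92}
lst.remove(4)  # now {57, 66, 85, 92}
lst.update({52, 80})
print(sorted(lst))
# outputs [52, 57, 66, 80, 85, 92]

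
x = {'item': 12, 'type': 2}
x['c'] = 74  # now {'item': 12, 'type': 2, 'c': 74}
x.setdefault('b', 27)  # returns 27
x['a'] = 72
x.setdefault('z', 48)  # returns 48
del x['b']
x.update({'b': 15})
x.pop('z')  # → 48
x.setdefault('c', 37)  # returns 74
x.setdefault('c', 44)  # 74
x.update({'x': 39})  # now {'item': 12, 'type': 2, 'c': 74, 'a': 72, 'b': 15, 'x': 39}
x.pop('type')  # 2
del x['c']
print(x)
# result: {'item': 12, 'a': 72, 'b': 15, 'x': 39}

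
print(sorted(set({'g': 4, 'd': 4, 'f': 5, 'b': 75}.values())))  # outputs [4, 5, 75]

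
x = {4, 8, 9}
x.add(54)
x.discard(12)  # {4, 8, 9, 54}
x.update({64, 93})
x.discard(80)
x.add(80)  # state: {4, 8, 9, 54, 64, 80, 93}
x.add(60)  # {4, 8, 9, 54, 60, 64, 80, 93}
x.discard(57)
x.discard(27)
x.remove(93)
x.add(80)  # {4, 8, 9, 54, 60, 64, 80}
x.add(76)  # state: {4, 8, 9, 54, 60, 64, 76, 80}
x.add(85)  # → {4, 8, 9, 54, 60, 64, 76, 80, 85}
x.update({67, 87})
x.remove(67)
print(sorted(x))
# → [4, 8, 9, 54, 60, 64, 76, 80, 85, 87]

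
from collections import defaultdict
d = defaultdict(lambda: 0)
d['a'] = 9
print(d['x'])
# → 0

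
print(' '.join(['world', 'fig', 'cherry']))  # world fig cherry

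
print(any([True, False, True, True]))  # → True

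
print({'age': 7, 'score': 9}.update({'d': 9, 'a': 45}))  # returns None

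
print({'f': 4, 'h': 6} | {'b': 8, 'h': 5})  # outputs {'f': 4, 'h': 5, 'b': 8}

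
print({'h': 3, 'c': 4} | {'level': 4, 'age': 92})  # {'h': 3, 'c': 4, 'level': 4, 'age': 92}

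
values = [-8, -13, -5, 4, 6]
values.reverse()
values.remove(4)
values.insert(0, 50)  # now [50, 6, -5, -13, -8]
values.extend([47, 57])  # [50, 6, -5, -13, -8, 47, 57]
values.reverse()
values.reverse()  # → [50, 6, -5, -13, -8, 47, 57]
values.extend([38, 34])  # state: [50, 6, -5, -13, -8, 47, 57, 38, 34]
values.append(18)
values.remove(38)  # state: [50, 6, -5, -13, -8, 47, 57, 34, 18]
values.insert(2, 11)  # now [50, 6, 11, -5, -13, -8, 47, 57, 34, 18]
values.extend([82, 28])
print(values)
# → [50, 6, 11, -5, -13, -8, 47, 57, 34, 18, 82, 28]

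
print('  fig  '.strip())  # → fig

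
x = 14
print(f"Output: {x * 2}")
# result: Output: 28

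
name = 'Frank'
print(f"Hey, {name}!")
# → Hey, Frank!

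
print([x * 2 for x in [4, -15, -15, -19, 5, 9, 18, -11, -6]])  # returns [8, -30, -30, -38, 10, 18, 36, -22, -12]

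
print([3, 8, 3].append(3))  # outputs None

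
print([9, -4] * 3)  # [9, -4, 9, -4, 9, -4]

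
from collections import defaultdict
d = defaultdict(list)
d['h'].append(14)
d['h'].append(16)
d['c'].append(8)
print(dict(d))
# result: {'h': [14, 16], 'c': [8]}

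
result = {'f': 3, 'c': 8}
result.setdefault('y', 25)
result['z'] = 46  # {'f': 3, 'c': 8, 'y': 25, 'z': 46}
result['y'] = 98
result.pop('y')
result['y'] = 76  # {'f': 3, 'c': 8, 'z': 46, 'y': 76}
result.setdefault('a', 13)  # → 13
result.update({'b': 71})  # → {'f': 3, 'c': 8, 'z': 46, 'y': 76, 'a': 13, 'b': 71}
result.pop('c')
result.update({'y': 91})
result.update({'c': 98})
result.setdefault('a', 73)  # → 13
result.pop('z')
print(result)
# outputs {'f': 3, 'y': 91, 'a': 13, 'b': 71, 'c': 98}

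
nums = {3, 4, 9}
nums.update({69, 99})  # {3, 4, 9, 69, 99}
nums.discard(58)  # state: {3, 4, 9, 69, 99}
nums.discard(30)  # {3, 4, 9, 69, 99}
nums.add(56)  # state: {3, 4, 9, 56, 69, 99}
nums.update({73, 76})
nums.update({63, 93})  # {3, 4, 9, 56, 63, 69, 73, 76, 93, 99}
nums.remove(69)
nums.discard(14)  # {3, 4, 9, 56, 63, 73, 76, 93, 99}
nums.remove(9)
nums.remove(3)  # {4, 56, 63, 73, 76, 93, 99}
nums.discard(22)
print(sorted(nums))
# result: [4, 56, 63, 73, 76, 93, 99]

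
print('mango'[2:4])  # ng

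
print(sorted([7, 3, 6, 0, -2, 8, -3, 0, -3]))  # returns [-3, -3, -2, 0, 0, 3, 6, 7, 8]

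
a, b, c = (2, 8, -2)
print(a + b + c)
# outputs 8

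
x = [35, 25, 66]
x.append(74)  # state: [35, 25, 66, 74]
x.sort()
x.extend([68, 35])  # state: [25, 35, 66, 74, 68, 35]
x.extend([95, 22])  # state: [25, 35, 66, 74, 68, 35, 95, 22]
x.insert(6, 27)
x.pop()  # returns 22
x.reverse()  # [95, 27, 35, 68, 74, 66, 35, 25]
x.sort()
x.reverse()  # [95, 74, 68, 66, 35, 35, 27, 25]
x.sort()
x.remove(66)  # [25, 27, 35, 35, 68, 74, 95]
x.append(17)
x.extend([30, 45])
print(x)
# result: [25, 27, 35, 35, 68, 74, 95, 17, 30, 45]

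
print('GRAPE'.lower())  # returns grape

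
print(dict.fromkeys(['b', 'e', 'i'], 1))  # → {'b': 1, 'e': 1, 'i': 1}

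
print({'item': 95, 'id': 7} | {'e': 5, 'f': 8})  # {'item': 95, 'id': 7, 'e': 5, 'f': 8}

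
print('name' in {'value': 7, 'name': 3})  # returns True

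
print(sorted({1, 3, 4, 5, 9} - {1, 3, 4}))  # [5, 9]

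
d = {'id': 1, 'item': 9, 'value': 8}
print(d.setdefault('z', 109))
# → 109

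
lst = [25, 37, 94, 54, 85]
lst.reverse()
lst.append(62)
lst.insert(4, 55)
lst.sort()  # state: [25, 37, 54, 55, 62, 85, 94]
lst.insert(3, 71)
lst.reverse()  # [94, 85, 62, 55, 71, 54, 37, 25]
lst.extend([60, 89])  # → [94, 85, 62, 55, 71, 54, 37, 25, 60, 89]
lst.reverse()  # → [89, 60, 25, 37, 54, 71, 55, 62, 85, 94]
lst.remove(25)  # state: [89, 60, 37, 54, 71, 55, 62, 85, 94]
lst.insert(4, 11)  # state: [89, 60, 37, 54, 11, 71, 55, 62, 85, 94]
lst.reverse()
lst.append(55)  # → [94, 85, 62, 55, 71, 11, 54, 37, 60, 89, 55]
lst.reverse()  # [55, 89, 60, 37, 54, 11, 71, 55, 62, 85, 94]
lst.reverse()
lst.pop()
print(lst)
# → [94, 85, 62, 55, 71, 11, 54, 37, 60, 89]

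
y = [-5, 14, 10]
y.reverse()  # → [10, 14, -5]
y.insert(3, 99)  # [10, 14, -5, 99]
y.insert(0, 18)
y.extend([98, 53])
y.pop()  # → 53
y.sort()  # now [-5, 10, 14, 18, 98, 99]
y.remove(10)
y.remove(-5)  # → [14, 18, 98, 99]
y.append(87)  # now [14, 18, 98, 99, 87]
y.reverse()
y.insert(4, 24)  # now [87, 99, 98, 18, 24, 14]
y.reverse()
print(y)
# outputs [14, 24, 18, 98, 99, 87]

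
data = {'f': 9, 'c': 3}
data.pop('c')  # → 3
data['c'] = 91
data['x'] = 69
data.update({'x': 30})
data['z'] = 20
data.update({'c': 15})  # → {'f': 9, 'c': 15, 'x': 30, 'z': 20}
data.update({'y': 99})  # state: {'f': 9, 'c': 15, 'x': 30, 'z': 20, 'y': 99}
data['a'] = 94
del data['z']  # {'f': 9, 'c': 15, 'x': 30, 'y': 99, 'a': 94}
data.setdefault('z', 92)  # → 92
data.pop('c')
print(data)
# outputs {'f': 9, 'x': 30, 'y': 99, 'a': 94, 'z': 92}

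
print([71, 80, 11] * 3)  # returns [71, 80, 11, 71, 80, 11, 71, 80, 11]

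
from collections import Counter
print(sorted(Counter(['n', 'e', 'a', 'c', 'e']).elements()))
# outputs ['a', 'c', 'e', 'e', 'n']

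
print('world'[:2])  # wo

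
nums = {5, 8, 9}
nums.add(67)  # {5, 8, 9, 67}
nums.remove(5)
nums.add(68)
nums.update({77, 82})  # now {8, 9, 67, 68, 77, 82}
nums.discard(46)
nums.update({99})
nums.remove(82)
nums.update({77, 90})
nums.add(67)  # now {8, 9, 67, 68, 77, 90, 99}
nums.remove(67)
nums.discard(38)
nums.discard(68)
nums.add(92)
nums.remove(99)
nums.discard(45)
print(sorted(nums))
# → [8, 9, 77, 90, 92]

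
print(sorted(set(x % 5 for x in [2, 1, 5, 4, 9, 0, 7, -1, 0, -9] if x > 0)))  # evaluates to [0, 1, 2, 4]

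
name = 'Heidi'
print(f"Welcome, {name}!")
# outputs Welcome, Heidi!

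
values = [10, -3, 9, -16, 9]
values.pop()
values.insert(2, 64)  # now [10, -3, 64, 9, -16]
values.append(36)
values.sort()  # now [-16, -3, 9, 10, 36, 64]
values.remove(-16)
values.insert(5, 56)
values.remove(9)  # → [-3, 10, 36, 64, 56]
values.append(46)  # [-3, 10, 36, 64, 56, 46]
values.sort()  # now [-3, 10, 36, 46, 56, 64]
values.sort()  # [-3, 10, 36, 46, 56, 64]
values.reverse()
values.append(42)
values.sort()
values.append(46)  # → [-3, 10, 36, 42, 46, 56, 64, 46]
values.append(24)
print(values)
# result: [-3, 10, 36, 42, 46, 56, 64, 46, 24]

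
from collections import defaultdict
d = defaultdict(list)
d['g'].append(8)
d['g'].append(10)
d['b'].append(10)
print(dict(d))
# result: {'g': [8, 10], 'b': [10]}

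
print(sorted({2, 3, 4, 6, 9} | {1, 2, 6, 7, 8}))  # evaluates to [1, 2, 3, 4, 6, 7, 8, 9]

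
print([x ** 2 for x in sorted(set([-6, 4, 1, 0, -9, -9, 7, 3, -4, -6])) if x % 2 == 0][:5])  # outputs [36, 16, 0, 16]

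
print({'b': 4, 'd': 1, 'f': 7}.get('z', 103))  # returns 103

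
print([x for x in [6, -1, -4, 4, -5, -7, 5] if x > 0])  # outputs [6, 4, 5]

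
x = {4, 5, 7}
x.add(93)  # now {4, 5, 7, 93}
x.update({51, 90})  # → {4, 5, 7, 51, 90, 93}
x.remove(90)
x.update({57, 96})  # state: {4, 5, 7, 51, 57, 93, 96}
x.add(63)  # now {4, 5, 7, 51, 57, 63, 93, 96}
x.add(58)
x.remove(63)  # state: {4, 5, 7, 51, 57, 58, 93, 96}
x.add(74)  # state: {4, 5, 7, 51, 57, 58, 74, 93, 96}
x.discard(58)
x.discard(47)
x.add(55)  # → {4, 5, 7, 51, 55, 57, 74, 93, 96}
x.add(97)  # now {4, 5, 7, 51, 55, 57, 74, 93, 96, 97}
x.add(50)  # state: {4, 5, 7, 50, 51, 55, 57, 74, 93, 96, 97}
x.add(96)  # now {4, 5, 7, 50, 51, 55, 57, 74, 93, 96, 97}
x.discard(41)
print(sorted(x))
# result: [4, 5, 7, 50, 51, 55, 57, 74, 93, 96, 97]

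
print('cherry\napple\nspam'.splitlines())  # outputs ['cherry', 'apple', 'spam']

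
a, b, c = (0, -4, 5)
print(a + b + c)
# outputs 1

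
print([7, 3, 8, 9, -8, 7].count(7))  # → 2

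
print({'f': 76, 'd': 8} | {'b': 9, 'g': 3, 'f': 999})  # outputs {'f': 999, 'd': 8, 'b': 9, 'g': 3}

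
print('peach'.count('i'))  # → 0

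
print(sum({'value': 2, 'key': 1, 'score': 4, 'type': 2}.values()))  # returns 9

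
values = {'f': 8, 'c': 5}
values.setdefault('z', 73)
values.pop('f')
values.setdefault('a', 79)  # 79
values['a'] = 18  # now {'c': 5, 'z': 73, 'a': 18}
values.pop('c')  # 5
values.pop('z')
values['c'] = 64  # {'a': 18, 'c': 64}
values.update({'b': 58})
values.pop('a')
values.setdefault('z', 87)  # 87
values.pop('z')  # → 87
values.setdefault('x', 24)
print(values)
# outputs {'c': 64, 'b': 58, 'x': 24}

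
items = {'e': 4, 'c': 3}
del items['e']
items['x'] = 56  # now {'c': 3, 'x': 56}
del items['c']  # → {'x': 56}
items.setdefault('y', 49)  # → 49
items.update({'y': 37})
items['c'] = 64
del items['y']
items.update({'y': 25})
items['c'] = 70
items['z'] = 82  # {'x': 56, 'c': 70, 'y': 25, 'z': 82}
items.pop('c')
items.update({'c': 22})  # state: {'x': 56, 'y': 25, 'z': 82, 'c': 22}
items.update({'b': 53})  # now {'x': 56, 'y': 25, 'z': 82, 'c': 22, 'b': 53}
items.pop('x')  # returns 56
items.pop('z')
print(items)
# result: {'y': 25, 'c': 22, 'b': 53}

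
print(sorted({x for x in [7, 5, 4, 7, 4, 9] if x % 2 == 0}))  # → [4]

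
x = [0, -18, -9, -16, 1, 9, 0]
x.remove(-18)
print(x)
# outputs [0, -9, -16, 1, 9, 0]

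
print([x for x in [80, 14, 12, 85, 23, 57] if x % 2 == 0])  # [80, 14, 12]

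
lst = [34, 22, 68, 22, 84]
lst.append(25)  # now [34, 22, 68, 22, 84, 25]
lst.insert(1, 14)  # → [34, 14, 22, 68, 22, 84, 25]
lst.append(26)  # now [34, 14, 22, 68, 22, 84, 25, 26]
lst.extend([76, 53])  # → [34, 14, 22, 68, 22, 84, 25, 26, 76, 53]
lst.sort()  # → [14, 22, 22, 25, 26, 34, 53, 68, 76, 84]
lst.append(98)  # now [14, 22, 22, 25, 26, 34, 53, 68, 76, 84, 98]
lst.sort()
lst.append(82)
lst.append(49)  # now [14, 22, 22, 25, 26, 34, 53, 68, 76, 84, 98, 82, 49]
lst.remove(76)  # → [14, 22, 22, 25, 26, 34, 53, 68, 84, 98, 82, 49]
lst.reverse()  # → [49, 82, 98, 84, 68, 53, 34, 26, 25, 22, 22, 14]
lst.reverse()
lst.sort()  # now [14, 22, 22, 25, 26, 34, 49, 53, 68, 82, 84, 98]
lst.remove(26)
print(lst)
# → [14, 22, 22, 25, 34, 49, 53, 68, 82, 84, 98]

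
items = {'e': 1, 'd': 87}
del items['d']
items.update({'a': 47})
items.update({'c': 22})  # {'e': 1, 'a': 47, 'c': 22}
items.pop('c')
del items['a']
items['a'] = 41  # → {'e': 1, 'a': 41}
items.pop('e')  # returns 1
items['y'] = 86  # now {'a': 41, 'y': 86}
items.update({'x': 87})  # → {'a': 41, 'y': 86, 'x': 87}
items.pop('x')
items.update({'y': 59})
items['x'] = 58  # {'a': 41, 'y': 59, 'x': 58}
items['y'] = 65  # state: {'a': 41, 'y': 65, 'x': 58}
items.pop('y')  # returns 65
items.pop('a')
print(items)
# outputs {'x': 58}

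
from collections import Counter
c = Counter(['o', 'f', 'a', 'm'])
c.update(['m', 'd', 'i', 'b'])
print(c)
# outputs Counter({'m': 2, 'o': 1, 'f': 1, 'a': 1, 'd': 1, 'i': 1, 'b': 1})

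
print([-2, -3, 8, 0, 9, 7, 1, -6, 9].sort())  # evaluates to None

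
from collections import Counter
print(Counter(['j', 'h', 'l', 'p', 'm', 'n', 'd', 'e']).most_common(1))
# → [('j', 1)]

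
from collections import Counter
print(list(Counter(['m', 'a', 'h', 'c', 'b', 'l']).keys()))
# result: ['m', 'a', 'h', 'c', 'b', 'l']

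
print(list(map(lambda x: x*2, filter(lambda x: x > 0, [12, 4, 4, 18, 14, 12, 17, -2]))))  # [24, 8, 8, 36, 28, 24, 34]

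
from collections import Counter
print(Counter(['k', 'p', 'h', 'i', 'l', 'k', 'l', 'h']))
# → Counter({'k': 2, 'h': 2, 'l': 2, 'p': 1, 'i': 1})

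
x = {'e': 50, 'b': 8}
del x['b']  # {'e': 50}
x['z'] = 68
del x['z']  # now {'e': 50}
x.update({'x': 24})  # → {'e': 50, 'x': 24}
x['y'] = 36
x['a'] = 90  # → {'e': 50, 'x': 24, 'y': 36, 'a': 90}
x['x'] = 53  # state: {'e': 50, 'x': 53, 'y': 36, 'a': 90}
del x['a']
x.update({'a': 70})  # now {'e': 50, 'x': 53, 'y': 36, 'a': 70}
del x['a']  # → {'e': 50, 'x': 53, 'y': 36}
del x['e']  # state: {'x': 53, 'y': 36}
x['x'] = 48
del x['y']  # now {'x': 48}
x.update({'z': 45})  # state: {'x': 48, 'z': 45}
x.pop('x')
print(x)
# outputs {'z': 45}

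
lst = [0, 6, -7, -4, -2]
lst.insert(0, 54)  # [54, 0, 6, -7, -4, -2]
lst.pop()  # -2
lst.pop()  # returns -4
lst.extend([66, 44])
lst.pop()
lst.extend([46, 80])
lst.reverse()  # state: [80, 46, 66, -7, 6, 0, 54]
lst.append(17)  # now [80, 46, 66, -7, 6, 0, 54, 17]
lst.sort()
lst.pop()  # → 80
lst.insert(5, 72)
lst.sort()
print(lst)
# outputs [-7, 0, 6, 17, 46, 54, 66, 72]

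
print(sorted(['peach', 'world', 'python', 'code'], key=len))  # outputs ['code', 'peach', 'world', 'python']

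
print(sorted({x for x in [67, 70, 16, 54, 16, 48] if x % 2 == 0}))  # [16, 48, 54, 70]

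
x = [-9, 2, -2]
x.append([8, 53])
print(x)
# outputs [-9, 2, -2, [8, 53]]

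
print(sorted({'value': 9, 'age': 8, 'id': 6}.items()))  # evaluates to [('age', 8), ('id', 6), ('value', 9)]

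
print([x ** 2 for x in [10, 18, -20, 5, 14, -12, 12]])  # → [100, 324, 400, 25, 196, 144, 144]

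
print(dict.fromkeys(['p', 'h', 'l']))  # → {'p': None, 'h': None, 'l': None}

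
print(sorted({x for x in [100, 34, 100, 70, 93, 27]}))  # [27, 34, 70, 93, 100]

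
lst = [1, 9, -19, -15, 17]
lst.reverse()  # [17, -15, -19, 9, 1]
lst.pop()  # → 1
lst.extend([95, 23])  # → [17, -15, -19, 9, 95, 23]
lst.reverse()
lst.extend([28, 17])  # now [23, 95, 9, -19, -15, 17, 28, 17]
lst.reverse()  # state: [17, 28, 17, -15, -19, 9, 95, 23]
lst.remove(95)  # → [17, 28, 17, -15, -19, 9, 23]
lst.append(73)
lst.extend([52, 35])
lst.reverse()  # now [35, 52, 73, 23, 9, -19, -15, 17, 28, 17]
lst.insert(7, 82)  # [35, 52, 73, 23, 9, -19, -15, 82, 17, 28, 17]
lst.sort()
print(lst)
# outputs [-19, -15, 9, 17, 17, 23, 28, 35, 52, 73, 82]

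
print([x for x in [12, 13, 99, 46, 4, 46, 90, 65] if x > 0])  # [12, 13, 99, 46, 4, 46, 90, 65]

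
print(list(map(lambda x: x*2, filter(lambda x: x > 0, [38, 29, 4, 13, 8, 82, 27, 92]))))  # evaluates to [76, 58, 8, 26, 16, 164, 54, 184]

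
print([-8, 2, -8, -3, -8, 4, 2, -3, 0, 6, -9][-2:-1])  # [6]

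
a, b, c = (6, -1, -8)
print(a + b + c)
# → -3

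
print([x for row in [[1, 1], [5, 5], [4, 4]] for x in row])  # [1, 1, 5, 5, 4, 4]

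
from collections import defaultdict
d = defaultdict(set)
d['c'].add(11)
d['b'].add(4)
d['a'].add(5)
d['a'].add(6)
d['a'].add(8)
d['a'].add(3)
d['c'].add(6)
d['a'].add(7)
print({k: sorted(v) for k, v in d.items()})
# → {'c': [6, 11], 'b': [4], 'a': [3, 5, 6, 7, 8]}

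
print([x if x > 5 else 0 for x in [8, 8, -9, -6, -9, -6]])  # [8, 8, 0, 0, 0, 0]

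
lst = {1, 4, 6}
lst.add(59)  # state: {1, 4, 6, 59}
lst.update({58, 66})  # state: {1, 4, 6, 58, 59, 66}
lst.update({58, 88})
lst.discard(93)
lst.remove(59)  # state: {1, 4, 6, 58, 66, 88}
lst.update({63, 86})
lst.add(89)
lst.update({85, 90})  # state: {1, 4, 6, 58, 63, 66, 85, 86, 88, 89, 90}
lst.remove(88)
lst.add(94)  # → {1, 4, 6, 58, 63, 66, 85, 86, 89, 90, 94}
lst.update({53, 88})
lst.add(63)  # {1, 4, 6, 53, 58, 63, 66, 85, 86, 88, 89, 90, 94}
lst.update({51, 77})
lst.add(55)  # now {1, 4, 6, 51, 53, 55, 58, 63, 66, 77, 85, 86, 88, 89, 90, 94}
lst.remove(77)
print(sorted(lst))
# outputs [1, 4, 6, 51, 53, 55, 58, 63, 66, 85, 86, 88, 89, 90, 94]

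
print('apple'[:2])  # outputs ap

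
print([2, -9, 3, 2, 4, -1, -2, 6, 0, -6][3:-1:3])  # [2, -2]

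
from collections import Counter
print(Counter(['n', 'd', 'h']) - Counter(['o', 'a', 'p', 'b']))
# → Counter({'n': 1, 'd': 1, 'h': 1})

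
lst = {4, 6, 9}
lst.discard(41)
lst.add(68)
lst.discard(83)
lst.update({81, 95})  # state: {4, 6, 9, 68, 81, 95}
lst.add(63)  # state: {4, 6, 9, 63, 68, 81, 95}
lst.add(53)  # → {4, 6, 9, 53, 63, 68, 81, 95}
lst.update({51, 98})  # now {4, 6, 9, 51, 53, 63, 68, 81, 95, 98}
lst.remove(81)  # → {4, 6, 9, 51, 53, 63, 68, 95, 98}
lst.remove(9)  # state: {4, 6, 51, 53, 63, 68, 95, 98}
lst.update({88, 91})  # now {4, 6, 51, 53, 63, 68, 88, 91, 95, 98}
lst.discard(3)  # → {4, 6, 51, 53, 63, 68, 88, 91, 95, 98}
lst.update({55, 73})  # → {4, 6, 51, 53, 55, 63, 68, 73, 88, 91, 95, 98}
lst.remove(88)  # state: {4, 6, 51, 53, 55, 63, 68, 73, 91, 95, 98}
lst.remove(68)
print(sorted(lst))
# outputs [4, 6, 51, 53, 55, 63, 73, 91, 95, 98]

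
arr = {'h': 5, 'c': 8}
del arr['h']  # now {'c': 8}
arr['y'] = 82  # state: {'c': 8, 'y': 82}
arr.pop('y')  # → 82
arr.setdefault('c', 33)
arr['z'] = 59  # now {'c': 8, 'z': 59}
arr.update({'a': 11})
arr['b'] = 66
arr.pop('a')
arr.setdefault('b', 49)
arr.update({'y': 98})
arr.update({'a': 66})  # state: {'c': 8, 'z': 59, 'b': 66, 'y': 98, 'a': 66}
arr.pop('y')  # 98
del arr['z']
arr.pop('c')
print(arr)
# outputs {'b': 66, 'a': 66}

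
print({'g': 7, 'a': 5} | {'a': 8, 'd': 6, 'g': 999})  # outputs {'g': 999, 'a': 8, 'd': 6}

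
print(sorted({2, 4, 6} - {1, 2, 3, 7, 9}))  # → [4, 6]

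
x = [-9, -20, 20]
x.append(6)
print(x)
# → [-9, -20, 20, 6]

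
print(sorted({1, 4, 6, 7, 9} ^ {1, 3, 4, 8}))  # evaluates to [3, 6, 7, 8, 9]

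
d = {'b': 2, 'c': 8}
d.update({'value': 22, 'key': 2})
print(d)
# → {'b': 2, 'c': 8, 'value': 22, 'key': 2}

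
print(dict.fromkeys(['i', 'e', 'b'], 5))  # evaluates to {'i': 5, 'e': 5, 'b': 5}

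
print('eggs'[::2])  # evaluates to eg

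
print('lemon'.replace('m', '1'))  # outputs le1on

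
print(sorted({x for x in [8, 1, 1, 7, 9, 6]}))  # [1, 6, 7, 8, 9]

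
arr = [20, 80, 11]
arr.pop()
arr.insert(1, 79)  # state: [20, 79, 80]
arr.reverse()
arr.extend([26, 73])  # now [80, 79, 20, 26, 73]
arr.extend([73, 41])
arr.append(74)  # [80, 79, 20, 26, 73, 73, 41, 74]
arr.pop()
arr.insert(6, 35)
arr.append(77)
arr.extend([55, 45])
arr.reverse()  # [45, 55, 77, 41, 35, 73, 73, 26, 20, 79, 80]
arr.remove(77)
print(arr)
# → [45, 55, 41, 35, 73, 73, 26, 20, 79, 80]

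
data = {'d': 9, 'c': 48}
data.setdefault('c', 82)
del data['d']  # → {'c': 48}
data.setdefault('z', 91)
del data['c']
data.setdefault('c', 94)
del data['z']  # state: {'c': 94}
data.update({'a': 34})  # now {'c': 94, 'a': 34}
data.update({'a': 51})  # {'c': 94, 'a': 51}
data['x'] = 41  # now {'c': 94, 'a': 51, 'x': 41}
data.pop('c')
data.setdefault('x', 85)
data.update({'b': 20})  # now {'a': 51, 'x': 41, 'b': 20}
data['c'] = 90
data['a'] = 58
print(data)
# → {'a': 58, 'x': 41, 'b': 20, 'c': 90}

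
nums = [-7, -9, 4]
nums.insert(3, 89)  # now [-7, -9, 4, 89]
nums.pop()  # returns 89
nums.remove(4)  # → [-7, -9]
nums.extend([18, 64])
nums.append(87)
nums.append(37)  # [-7, -9, 18, 64, 87, 37]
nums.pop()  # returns 37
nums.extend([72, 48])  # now [-7, -9, 18, 64, 87, 72, 48]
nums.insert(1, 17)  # [-7, 17, -9, 18, 64, 87, 72, 48]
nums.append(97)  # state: [-7, 17, -9, 18, 64, 87, 72, 48, 97]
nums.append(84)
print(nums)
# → [-7, 17, -9, 18, 64, 87, 72, 48, 97, 84]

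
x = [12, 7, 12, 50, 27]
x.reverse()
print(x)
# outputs [27, 50, 12, 7, 12]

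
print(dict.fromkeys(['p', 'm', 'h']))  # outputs {'p': None, 'm': None, 'h': None}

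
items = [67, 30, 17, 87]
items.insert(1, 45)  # [67, 45, 30, 17, 87]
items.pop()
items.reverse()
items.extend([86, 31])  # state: [17, 30, 45, 67, 86, 31]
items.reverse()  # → [31, 86, 67, 45, 30, 17]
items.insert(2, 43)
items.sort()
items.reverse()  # [86, 67, 45, 43, 31, 30, 17]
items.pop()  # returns 17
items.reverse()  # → [30, 31, 43, 45, 67, 86]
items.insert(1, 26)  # [30, 26, 31, 43, 45, 67, 86]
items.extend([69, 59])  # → [30, 26, 31, 43, 45, 67, 86, 69, 59]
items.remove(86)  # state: [30, 26, 31, 43, 45, 67, 69, 59]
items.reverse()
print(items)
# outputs [59, 69, 67, 45, 43, 31, 26, 30]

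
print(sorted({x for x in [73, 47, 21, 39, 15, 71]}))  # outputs [15, 21, 39, 47, 71, 73]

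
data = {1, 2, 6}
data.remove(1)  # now {2, 6}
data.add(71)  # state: {2, 6, 71}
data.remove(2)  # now {6, 71}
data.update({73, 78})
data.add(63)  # {6, 63, 71, 73, 78}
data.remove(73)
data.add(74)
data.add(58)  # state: {6, 58, 63, 71, 74, 78}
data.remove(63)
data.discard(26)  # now {6, 58, 71, 74, 78}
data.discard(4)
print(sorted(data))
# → [6, 58, 71, 74, 78]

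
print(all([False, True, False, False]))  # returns False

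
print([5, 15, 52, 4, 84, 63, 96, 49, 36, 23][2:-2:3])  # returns [52, 63]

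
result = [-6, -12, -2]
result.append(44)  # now [-6, -12, -2, 44]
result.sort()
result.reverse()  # [44, -2, -6, -12]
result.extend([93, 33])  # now [44, -2, -6, -12, 93, 33]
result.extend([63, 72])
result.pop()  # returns 72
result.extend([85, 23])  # [44, -2, -6, -12, 93, 33, 63, 85, 23]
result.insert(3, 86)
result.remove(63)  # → [44, -2, -6, 86, -12, 93, 33, 85, 23]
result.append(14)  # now [44, -2, -6, 86, -12, 93, 33, 85, 23, 14]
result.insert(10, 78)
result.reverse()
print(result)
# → [78, 14, 23, 85, 33, 93, -12, 86, -6, -2, 44]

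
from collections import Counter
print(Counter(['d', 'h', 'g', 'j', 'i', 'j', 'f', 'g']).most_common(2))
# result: [('g', 2), ('j', 2)]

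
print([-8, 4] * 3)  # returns [-8, 4, -8, 4, -8, 4]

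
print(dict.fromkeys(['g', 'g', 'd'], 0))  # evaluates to {'g': 0, 'd': 0}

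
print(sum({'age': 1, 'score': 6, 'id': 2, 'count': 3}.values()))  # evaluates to 12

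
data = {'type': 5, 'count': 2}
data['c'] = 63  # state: {'type': 5, 'count': 2, 'c': 63}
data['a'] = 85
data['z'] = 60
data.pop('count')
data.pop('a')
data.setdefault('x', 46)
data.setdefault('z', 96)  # 60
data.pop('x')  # 46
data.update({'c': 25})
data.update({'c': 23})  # {'type': 5, 'c': 23, 'z': 60}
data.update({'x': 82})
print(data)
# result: {'type': 5, 'c': 23, 'z': 60, 'x': 82}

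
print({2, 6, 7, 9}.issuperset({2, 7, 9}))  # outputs True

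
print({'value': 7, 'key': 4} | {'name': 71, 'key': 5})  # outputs {'value': 7, 'key': 5, 'name': 71}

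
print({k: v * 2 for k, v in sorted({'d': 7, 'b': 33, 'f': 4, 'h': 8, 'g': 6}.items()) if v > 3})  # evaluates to {'b': 66, 'd': 14, 'f': 8, 'g': 12, 'h': 16}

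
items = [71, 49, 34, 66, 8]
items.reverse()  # [8, 66, 34, 49, 71]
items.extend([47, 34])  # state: [8, 66, 34, 49, 71, 47, 34]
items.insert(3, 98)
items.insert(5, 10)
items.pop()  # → 34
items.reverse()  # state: [47, 71, 10, 49, 98, 34, 66, 8]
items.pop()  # 8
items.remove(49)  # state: [47, 71, 10, 98, 34, 66]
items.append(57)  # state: [47, 71, 10, 98, 34, 66, 57]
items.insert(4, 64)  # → [47, 71, 10, 98, 64, 34, 66, 57]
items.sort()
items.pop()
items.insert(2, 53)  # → [10, 34, 53, 47, 57, 64, 66, 71]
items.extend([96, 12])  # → [10, 34, 53, 47, 57, 64, 66, 71, 96, 12]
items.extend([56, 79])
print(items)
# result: [10, 34, 53, 47, 57, 64, 66, 71, 96, 12, 56, 79]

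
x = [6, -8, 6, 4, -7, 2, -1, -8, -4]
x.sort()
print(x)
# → [-8, -8, -7, -4, -1, 2, 4, 6, 6]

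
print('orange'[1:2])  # r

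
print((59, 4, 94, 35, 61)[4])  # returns 61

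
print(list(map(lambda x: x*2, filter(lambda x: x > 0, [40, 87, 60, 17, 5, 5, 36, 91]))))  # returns [80, 174, 120, 34, 10, 10, 72, 182]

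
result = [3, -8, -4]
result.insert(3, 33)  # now [3, -8, -4, 33]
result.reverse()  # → [33, -4, -8, 3]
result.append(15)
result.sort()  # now [-8, -4, 3, 15, 33]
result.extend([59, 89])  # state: [-8, -4, 3, 15, 33, 59, 89]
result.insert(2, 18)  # [-8, -4, 18, 3, 15, 33, 59, 89]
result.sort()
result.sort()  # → [-8, -4, 3, 15, 18, 33, 59, 89]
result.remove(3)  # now [-8, -4, 15, 18, 33, 59, 89]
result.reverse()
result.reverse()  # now [-8, -4, 15, 18, 33, 59, 89]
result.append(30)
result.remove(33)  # [-8, -4, 15, 18, 59, 89, 30]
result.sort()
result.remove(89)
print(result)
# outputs [-8, -4, 15, 18, 30, 59]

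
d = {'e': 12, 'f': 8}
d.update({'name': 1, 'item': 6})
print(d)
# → {'e': 12, 'f': 8, 'name': 1, 'item': 6}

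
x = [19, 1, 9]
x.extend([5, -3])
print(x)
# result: [19, 1, 9, 5, -3]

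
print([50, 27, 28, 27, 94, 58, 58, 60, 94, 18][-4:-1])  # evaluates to [58, 60, 94]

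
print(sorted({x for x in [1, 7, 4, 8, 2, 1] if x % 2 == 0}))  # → [2, 4, 8]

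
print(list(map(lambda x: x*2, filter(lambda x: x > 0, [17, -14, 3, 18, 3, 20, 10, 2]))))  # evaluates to [34, 6, 36, 6, 40, 20, 4]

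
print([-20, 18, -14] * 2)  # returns [-20, 18, -14, -20, 18, -14]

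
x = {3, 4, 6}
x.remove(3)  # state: {4, 6}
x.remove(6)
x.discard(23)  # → {4}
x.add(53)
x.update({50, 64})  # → {4, 50, 53, 64}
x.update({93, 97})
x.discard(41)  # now {4, 50, 53, 64, 93, 97}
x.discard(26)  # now {4, 50, 53, 64, 93, 97}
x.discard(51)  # {4, 50, 53, 64, 93, 97}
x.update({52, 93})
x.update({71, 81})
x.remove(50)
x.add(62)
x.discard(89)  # {4, 52, 53, 62, 64, 71, 81, 93, 97}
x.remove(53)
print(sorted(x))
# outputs [4, 52, 62, 64, 71, 81, 93, 97]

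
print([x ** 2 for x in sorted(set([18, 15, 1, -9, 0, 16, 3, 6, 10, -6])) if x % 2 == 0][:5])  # [36, 0, 36, 100, 256]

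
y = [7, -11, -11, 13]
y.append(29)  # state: [7, -11, -11, 13, 29]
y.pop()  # 29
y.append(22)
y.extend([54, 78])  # [7, -11, -11, 13, 22, 54, 78]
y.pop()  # 78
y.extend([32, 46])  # [7, -11, -11, 13, 22, 54, 32, 46]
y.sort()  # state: [-11, -11, 7, 13, 22, 32, 46, 54]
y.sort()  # [-11, -11, 7, 13, 22, 32, 46, 54]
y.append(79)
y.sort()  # [-11, -11, 7, 13, 22, 32, 46, 54, 79]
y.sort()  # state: [-11, -11, 7, 13, 22, 32, 46, 54, 79]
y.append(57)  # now [-11, -11, 7, 13, 22, 32, 46, 54, 79, 57]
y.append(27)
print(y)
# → [-11, -11, 7, 13, 22, 32, 46, 54, 79, 57, 27]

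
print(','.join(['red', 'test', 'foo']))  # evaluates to red,test,foo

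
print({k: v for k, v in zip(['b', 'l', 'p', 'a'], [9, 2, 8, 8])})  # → {'b': 9, 'l': 2, 'p': 8, 'a': 8}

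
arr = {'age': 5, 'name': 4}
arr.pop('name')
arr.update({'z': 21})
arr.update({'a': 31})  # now {'age': 5, 'z': 21, 'a': 31}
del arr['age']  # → {'z': 21, 'a': 31}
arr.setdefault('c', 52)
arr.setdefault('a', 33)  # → 31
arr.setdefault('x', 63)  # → 63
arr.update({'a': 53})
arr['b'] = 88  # {'z': 21, 'a': 53, 'c': 52, 'x': 63, 'b': 88}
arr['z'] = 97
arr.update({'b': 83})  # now {'z': 97, 'a': 53, 'c': 52, 'x': 63, 'b': 83}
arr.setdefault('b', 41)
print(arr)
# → {'z': 97, 'a': 53, 'c': 52, 'x': 63, 'b': 83}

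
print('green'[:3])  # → gre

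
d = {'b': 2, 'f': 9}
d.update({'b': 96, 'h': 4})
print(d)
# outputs {'b': 96, 'f': 9, 'h': 4}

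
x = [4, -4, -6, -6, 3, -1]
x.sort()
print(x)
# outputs [-6, -6, -4, -1, 3, 4]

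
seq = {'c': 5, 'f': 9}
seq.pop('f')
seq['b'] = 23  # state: {'c': 5, 'b': 23}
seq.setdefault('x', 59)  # 59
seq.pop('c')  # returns 5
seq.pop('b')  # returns 23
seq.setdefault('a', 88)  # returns 88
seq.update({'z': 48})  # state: {'x': 59, 'a': 88, 'z': 48}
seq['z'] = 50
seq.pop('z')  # 50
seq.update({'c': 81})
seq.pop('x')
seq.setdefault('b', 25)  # 25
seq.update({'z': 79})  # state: {'a': 88, 'c': 81, 'b': 25, 'z': 79}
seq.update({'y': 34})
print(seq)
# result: {'a': 88, 'c': 81, 'b': 25, 'z': 79, 'y': 34}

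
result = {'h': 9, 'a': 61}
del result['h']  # {'a': 61}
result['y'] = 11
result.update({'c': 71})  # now {'a': 61, 'y': 11, 'c': 71}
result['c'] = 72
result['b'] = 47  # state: {'a': 61, 'y': 11, 'c': 72, 'b': 47}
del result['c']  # {'a': 61, 'y': 11, 'b': 47}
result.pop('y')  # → 11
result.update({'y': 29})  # {'a': 61, 'b': 47, 'y': 29}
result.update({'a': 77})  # {'a': 77, 'b': 47, 'y': 29}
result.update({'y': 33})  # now {'a': 77, 'b': 47, 'y': 33}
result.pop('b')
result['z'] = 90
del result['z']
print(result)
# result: {'a': 77, 'y': 33}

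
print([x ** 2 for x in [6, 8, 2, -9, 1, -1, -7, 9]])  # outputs [36, 64, 4, 81, 1, 1, 49, 81]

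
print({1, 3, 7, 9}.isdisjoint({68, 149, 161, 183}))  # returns True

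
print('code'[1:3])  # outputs od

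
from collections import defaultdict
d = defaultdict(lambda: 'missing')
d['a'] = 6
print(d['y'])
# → missing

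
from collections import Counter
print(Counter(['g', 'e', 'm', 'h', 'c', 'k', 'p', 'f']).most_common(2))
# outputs [('g', 1), ('e', 1)]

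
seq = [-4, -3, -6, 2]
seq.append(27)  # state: [-4, -3, -6, 2, 27]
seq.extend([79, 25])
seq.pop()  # 25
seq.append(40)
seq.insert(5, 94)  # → [-4, -3, -6, 2, 27, 94, 79, 40]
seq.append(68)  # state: [-4, -3, -6, 2, 27, 94, 79, 40, 68]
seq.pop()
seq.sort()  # [-6, -4, -3, 2, 27, 40, 79, 94]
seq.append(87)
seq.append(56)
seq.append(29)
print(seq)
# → [-6, -4, -3, 2, 27, 40, 79, 94, 87, 56, 29]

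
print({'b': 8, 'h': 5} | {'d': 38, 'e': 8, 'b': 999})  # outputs {'b': 999, 'h': 5, 'd': 38, 'e': 8}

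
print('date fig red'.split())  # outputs ['date', 'fig', 'red']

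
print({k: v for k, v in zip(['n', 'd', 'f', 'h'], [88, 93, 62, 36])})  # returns {'n': 88, 'd': 93, 'f': 62, 'h': 36}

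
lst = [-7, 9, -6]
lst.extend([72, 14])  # [-7, 9, -6, 72, 14]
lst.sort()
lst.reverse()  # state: [72, 14, 9, -6, -7]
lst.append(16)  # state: [72, 14, 9, -6, -7, 16]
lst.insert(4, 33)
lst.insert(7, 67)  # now [72, 14, 9, -6, 33, -7, 16, 67]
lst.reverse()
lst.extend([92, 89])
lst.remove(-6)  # [67, 16, -7, 33, 9, 14, 72, 92, 89]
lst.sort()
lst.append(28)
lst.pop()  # 28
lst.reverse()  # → [92, 89, 72, 67, 33, 16, 14, 9, -7]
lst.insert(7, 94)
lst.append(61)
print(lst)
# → [92, 89, 72, 67, 33, 16, 14, 94, 9, -7, 61]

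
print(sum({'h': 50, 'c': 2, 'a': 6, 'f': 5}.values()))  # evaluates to 63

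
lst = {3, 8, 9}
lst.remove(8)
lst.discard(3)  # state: {9}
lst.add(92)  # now {9, 92}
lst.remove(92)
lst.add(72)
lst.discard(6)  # {9, 72}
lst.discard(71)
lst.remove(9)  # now {72}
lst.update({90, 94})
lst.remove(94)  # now {72, 90}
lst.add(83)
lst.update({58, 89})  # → {58, 72, 83, 89, 90}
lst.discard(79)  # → {58, 72, 83, 89, 90}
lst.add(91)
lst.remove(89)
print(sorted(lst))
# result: [58, 72, 83, 90, 91]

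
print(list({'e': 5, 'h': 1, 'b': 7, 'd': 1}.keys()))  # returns ['e', 'h', 'b', 'd']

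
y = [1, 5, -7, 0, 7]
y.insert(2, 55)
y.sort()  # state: [-7, 0, 1, 5, 7, 55]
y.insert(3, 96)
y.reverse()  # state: [55, 7, 5, 96, 1, 0, -7]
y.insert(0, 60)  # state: [60, 55, 7, 5, 96, 1, 0, -7]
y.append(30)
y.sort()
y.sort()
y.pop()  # 96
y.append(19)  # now [-7, 0, 1, 5, 7, 30, 55, 60, 19]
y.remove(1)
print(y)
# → [-7, 0, 5, 7, 30, 55, 60, 19]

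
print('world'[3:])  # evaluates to ld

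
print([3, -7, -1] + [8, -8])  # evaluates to [3, -7, -1, 8, -8]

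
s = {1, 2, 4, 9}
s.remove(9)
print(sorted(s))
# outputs [1, 2, 4]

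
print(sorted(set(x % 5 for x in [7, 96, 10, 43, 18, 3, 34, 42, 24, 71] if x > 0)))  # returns [0, 1, 2, 3, 4]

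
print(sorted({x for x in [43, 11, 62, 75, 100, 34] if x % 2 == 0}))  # [34, 62, 100]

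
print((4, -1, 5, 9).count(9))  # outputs 1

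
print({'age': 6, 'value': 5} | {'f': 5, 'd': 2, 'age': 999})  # {'age': 999, 'value': 5, 'f': 5, 'd': 2}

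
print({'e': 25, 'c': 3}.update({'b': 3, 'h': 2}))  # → None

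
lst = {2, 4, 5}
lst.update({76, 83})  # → {2, 4, 5, 76, 83}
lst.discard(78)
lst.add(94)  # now {2, 4, 5, 76, 83, 94}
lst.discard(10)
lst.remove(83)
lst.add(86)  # {2, 4, 5, 76, 86, 94}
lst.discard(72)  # {2, 4, 5, 76, 86, 94}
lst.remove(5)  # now {2, 4, 76, 86, 94}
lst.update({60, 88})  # {2, 4, 60, 76, 86, 88, 94}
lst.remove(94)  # {2, 4, 60, 76, 86, 88}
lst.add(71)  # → {2, 4, 60, 71, 76, 86, 88}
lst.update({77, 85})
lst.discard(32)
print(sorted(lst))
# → [2, 4, 60, 71, 76, 77, 85, 86, 88]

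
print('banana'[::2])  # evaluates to bnn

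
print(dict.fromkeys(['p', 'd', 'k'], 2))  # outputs {'p': 2, 'd': 2, 'k': 2}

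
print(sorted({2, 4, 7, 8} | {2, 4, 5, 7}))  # [2, 4, 5, 7, 8]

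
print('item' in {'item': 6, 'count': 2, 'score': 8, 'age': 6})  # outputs True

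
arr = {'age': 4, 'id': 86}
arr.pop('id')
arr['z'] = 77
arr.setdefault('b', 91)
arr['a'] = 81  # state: {'age': 4, 'z': 77, 'b': 91, 'a': 81}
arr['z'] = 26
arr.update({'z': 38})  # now {'age': 4, 'z': 38, 'b': 91, 'a': 81}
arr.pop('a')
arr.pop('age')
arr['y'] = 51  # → {'z': 38, 'b': 91, 'y': 51}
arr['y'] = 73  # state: {'z': 38, 'b': 91, 'y': 73}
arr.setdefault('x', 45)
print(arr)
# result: {'z': 38, 'b': 91, 'y': 73, 'x': 45}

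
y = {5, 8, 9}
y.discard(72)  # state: {5, 8, 9}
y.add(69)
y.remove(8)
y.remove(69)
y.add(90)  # {5, 9, 90}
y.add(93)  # {5, 9, 90, 93}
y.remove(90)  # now {5, 9, 93}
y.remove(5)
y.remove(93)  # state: {9}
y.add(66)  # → {9, 66}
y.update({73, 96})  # {9, 66, 73, 96}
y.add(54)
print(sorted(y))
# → [9, 54, 66, 73, 96]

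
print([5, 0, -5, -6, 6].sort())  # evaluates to None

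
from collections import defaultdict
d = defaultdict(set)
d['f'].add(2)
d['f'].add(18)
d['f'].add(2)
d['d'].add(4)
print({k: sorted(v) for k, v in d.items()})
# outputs {'f': [2, 18], 'd': [4]}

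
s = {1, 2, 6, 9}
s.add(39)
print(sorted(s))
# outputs [1, 2, 6, 9, 39]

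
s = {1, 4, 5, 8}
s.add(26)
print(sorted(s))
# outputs [1, 4, 5, 8, 26]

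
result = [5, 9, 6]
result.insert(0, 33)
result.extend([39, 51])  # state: [33, 5, 9, 6, 39, 51]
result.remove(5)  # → [33, 9, 6, 39, 51]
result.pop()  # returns 51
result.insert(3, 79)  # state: [33, 9, 6, 79, 39]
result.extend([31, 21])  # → [33, 9, 6, 79, 39, 31, 21]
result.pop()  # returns 21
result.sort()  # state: [6, 9, 31, 33, 39, 79]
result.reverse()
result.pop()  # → 6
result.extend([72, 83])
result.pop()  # 83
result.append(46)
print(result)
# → [79, 39, 33, 31, 9, 72, 46]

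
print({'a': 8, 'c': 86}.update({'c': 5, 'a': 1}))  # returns None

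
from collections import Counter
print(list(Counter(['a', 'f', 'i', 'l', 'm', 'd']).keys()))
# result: ['a', 'f', 'i', 'l', 'm', 'd']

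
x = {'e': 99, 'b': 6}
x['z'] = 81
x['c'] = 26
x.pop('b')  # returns 6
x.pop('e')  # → 99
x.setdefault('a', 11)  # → 11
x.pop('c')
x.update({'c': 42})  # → {'z': 81, 'a': 11, 'c': 42}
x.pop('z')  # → 81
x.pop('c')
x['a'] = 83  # {'a': 83}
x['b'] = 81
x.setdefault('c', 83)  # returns 83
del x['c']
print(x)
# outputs {'a': 83, 'b': 81}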